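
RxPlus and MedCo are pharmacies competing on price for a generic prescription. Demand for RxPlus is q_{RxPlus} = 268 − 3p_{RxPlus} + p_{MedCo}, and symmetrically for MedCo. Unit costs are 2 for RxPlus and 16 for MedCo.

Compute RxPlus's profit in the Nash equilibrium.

RxPlus's profit: π = (p_{RxPlus} − 2)(268 − 3p_{RxPlus} + p_{MedCo}).
∂π/∂p_{RxPlus} = 274 − 6p_{RxPlus} + p_{MedCo} = 0 ⇒ p_{RxPlus} = 137/3 + (1/6)p_{MedCo}.
Similarly p_{MedCo} = 158/3 + (1/6)p_{RxPlus}.
Substituting the second reaction function into the first: p_{RxPlus} = 137/3 + (1/6)(158/3 + (1/6)p_{RxPlus}), which gives (35/36)p_{RxPlus} = 490/9 ⇒ p_{RxPlus} = 56.
Then p_{MedCo} = 158/3 + (1/6)·56 = 62.
q_{RxPlus} = 268 − 3·56 + 62 = 162.
Profit = (56 − 2)·162 = 8748.

8748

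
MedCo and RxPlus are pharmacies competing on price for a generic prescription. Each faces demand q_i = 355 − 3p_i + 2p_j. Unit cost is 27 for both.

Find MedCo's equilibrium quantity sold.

MedCo's profit: π = (p_{MedCo} − 27)(355 − 3p_{MedCo} + 2p_{RxPlus}).
∂π/∂p_{MedCo} = 436 − 6p_{MedCo} + 2p_{RxPlus} = 0 ⇒ p_{MedCo} = 218/3 + (1/3)p_{RxPlus}.
Setting p_{MedCo} = p_{RxPlus} in the reaction function: p_{MedCo} = 218/3 + (1/3)p_{MedCo}, so p_{MedCo} = (218/3) / (2/3) = 109.
q_{MedCo} = 355 − 3·109 + 2·109 = 246.

246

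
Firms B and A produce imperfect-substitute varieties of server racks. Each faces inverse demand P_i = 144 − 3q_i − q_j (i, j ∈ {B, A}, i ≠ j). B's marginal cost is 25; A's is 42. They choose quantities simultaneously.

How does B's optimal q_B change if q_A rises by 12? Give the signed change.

-2

Firm B's profit: π = q_B(144 − 3q_B − q_A) − 25q_B.
∂π/∂q_B = 119 − 6q_B − q_A = 0 ⇒ q_B = 119/6 − (1/6)q_A.
The reaction-function slope is −1/6, so a 12-unit rise in q_A moves q_B by −1/6 × 12 = −2. B's best response falls — the actions are strategic substitutes.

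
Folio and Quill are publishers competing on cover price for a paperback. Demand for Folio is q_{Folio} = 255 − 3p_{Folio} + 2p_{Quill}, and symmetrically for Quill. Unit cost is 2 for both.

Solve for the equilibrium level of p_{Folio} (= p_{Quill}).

Folio's profit: π = (p_{Folio} − 2)(255 − 3p_{Folio} + 2p_{Quill}).
∂π/∂p_{Folio} = 261 − 6p_{Folio} + 2p_{Quill} = 0 ⇒ p_{Folio} = 43.5 + (1/3)p_{Quill}.
The game is symmetric, so in equilibrium p_{Quill} = p_{Folio}: the reaction function gives (2/3)p_{Folio} = 43.5, hence p_{Folio} = 65.25.

65.25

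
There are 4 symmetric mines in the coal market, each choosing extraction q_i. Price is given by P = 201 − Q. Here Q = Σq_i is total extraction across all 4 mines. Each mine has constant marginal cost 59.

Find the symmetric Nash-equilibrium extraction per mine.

A representative mine's profit is π_i = q_i(201 − Q) − 59q_i, with Q = q_i + Σ_{j≠i} q_j.
First-order condition: 142 − 2q_i − Σ_{j≠i} q_j = 0.
Imposing symmetry (q_j = q for all j) turns Σ_{j≠i} q_j into 3q, so 142 = 5q and q = 28.4.

28.4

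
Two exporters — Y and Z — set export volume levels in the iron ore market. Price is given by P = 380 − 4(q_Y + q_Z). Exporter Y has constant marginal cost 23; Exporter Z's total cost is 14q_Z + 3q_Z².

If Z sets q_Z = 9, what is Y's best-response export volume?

40.125

Exporter Y's profit: π = q_Y(380 − 4(q_Y + q_Z)) − 23q_Y.
∂π/∂q_Y = 357 − 8q_Y − 4q_Z = 0, so q_Y = 44.625 − 0.5q_Z.
At q_Z = 9: q_Y = 44.625 − 0.5·9 = 40.125.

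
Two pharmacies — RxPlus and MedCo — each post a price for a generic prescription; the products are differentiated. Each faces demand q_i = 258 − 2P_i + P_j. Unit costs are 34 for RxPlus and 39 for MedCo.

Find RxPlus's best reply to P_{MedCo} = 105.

RxPlus's profit: π = (P_{RxPlus} − 34)(258 − 2P_{RxPlus} + P_{MedCo}).
∂π/∂P_{RxPlus} = 326 − 4P_{RxPlus} + P_{MedCo} = 0 ⇒ P_{RxPlus} = 81.5 + 0.25P_{MedCo}.
At P_{MedCo} = 105: P_{RxPlus} = 81.5 + 0.25·105 = 107.75.

107.75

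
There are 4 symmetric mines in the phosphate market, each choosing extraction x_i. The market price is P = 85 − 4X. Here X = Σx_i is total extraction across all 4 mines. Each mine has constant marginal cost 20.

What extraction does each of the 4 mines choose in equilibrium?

3.25

A representative mine's profit is π_i = x_i(85 − 4X) − 20x_i, with X = x_i + Σ_{j≠i} x_j.
First-order condition: 65 − 8x_i − 4Σ_{j≠i} x_j = 0.
With identical mines, set every x_j = x: then 65 − 8x − 12x = 0, i.e. x = 65/20 = 3.25.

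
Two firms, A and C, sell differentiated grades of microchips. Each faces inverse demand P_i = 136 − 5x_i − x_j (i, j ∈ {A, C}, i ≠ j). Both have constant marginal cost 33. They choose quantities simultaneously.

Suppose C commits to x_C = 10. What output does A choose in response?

Firm A's profit: π = x_A(136 − 5x_A − x_C) − 33x_A.
∂π/∂x_A = 103 − 10x_A − x_C = 0 ⇒ x_A = 10.3 − 0.1x_C.
At x_C = 10: x_A = 10.3 − 0.1·10 = 9.3.

9.3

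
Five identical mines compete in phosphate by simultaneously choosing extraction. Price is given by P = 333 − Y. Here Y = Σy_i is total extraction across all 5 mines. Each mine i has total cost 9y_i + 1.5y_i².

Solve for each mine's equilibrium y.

36

A representative mine's profit is π_i = y_i(333 − Y) − 9y_i − 1.5y_i², with Y = y_i + Σ_{j≠i} y_j.
First-order condition: 324 − 5y_i − Σ_{j≠i} y_j = 0.
Imposing symmetry (y_j = y for all j) turns Σ_{j≠i} y_j into 4y, so 324 = 9y and y = 36.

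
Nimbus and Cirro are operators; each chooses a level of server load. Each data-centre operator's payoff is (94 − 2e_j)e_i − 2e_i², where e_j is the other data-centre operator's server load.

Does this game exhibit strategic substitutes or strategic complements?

Nimbus's payoff is (94 − 2e_C)e_N − 2e_N².
∂π/∂e_N = 94 − 2e_C − 4e_N = 0, so e_N = 23.5 − 0.5e_C.
The best-response slope de_N/de_C = −0.5 < 0: the reaction function is downward-sloping, so the choices are strategic substitutes.

strategic substitutes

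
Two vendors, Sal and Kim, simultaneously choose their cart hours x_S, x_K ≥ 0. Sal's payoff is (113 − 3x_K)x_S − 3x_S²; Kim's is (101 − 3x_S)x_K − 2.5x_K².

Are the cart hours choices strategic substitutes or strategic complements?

Expanding Sal's payoff: 113x_S − 3x_Kx_S − 3x_S².
∂π/∂x_S = 113 − 3x_K − 6x_S = 0, so x_S = 113/6 − 0.5x_K.
The best-response slope dx_S/dx_K = −0.5 < 0: the reaction function is downward-sloping, so the choices are strategic substitutes.

strategic substitutes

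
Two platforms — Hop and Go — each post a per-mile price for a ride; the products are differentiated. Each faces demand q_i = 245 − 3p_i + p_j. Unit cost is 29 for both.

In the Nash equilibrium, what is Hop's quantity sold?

112.2

Hop's profit: π = (p_{Hop} − 29)(245 − 3p_{Hop} + p_{Go}).
∂π/∂p_{Hop} = 332 − 6p_{Hop} + p_{Go} = 0 ⇒ p_{Hop} = 166/3 + (1/6)p_{Go}.
Setting p_{Hop} = p_{Go} in the reaction function: p_{Hop} = 166/3 + (1/6)p_{Hop}, so p_{Hop} = (166/3) / (5/6) = 66.4.
q_{Hop} = 245 − 3·66.4 + 66.4 = 112.2.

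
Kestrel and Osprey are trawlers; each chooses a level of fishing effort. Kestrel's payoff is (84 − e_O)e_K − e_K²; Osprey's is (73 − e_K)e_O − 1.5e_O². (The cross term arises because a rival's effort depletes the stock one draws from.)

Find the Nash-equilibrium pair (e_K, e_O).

Expanding Kestrel's payoff: 84e_K − e_Oe_K − e_K².
∂π/∂e_K = 84 − e_O − 2e_K = 0, so e_K = 42 − 0.5e_O.
Likewise for Osprey: e_O = 73/3 − (1/3)e_K.
Solving the two reaction functions simultaneously: (1 − (−0.5)(−1/3))e_K = 42 − 0.5·(73/3), so (5/6)e_K = 179/6 and e_K = 35.8.
Then e_O = 73/3 − (1/3)·35.8 = 12.4.

35.8, 12.4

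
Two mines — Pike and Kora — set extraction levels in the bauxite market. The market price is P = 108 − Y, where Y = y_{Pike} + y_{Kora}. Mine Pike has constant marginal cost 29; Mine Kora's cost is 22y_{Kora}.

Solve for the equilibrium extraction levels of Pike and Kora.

Mine Pike's profit: π = y_{Pike}(108 − (y_{Pike} + y_{Kora})) − 29y_{Pike}.
∂π/∂y_{Pike} = 79 − 2y_{Pike} − y_{Kora} = 0, so y_{Pike} = 39.5 − 0.5y_{Kora}.
By the same steps for Kora: y_{Kora} = 43 − 0.5y_{Pike}.
Plugging y_{Kora} into Pike's best response: y_{Pike} = 39.5 − 0.5(43 − 0.5y_{Pike}) ⇒ 0.75y_{Pike} = 18, so y_{Pike} = 24.
Then y_{Kora} = 43 − 0.5·24 = 31.

24, 31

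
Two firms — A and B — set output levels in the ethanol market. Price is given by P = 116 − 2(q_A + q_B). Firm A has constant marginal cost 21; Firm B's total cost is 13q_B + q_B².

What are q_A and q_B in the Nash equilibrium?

18.2, 11.1

Firm A's profit: π = q_A(116 − 2(q_A + q_B)) − 21q_A.
∂π/∂q_A = 95 − 4q_A − 2q_B = 0, so q_A = 23.75 − 0.5q_B.
For B: ∂π/∂q_B = 103 − 6q_B − 2q_A = 0 ⇒ q_B = 103/6 − (1/3)q_A.
Plugging q_B into A's best response: q_A = 23.75 − 0.5(103/6 − (1/3)q_A) ⇒ (5/6)q_A = 91/6, so q_A = 18.2.
Then q_B = 103/6 − (1/3)·18.2 = 11.1.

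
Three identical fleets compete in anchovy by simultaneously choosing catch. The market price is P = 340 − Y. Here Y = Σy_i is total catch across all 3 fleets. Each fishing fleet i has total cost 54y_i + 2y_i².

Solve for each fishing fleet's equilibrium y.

35.75

A representative fishing fleet's profit is π_i = y_i(340 − Y) − 54y_i − 2y_i², with Y = y_i + Σ_{j≠i} y_j.
First-order condition: 286 − 6y_i − Σ_{j≠i} y_j = 0.
Imposing symmetry (y_j = y for all j) turns Σ_{j≠i} y_j into 2y, so 286 = 8y and y = 35.75.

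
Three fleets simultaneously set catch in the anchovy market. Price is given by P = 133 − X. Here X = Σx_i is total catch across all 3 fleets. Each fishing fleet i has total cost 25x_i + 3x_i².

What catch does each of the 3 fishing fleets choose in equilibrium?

10.8

A representative fishing fleet's profit is π_i = x_i(133 − X) − 25x_i − 3x_i², with X = x_i + Σ_{j≠i} x_j.
First-order condition: 108 − 8x_i − Σ_{j≠i} x_j = 0.
Imposing symmetry (x_j = x for all j) turns Σ_{j≠i} x_j into 2x, so 108 = 10x and x = 10.8.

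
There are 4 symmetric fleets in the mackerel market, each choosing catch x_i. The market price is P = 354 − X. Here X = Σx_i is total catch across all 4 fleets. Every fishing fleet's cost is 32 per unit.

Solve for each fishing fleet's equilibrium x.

A representative fishing fleet's profit is π_i = x_i(354 − X) − 32x_i, with X = x_i + Σ_{j≠i} x_j.
First-order condition: 322 − 2x_i − Σ_{j≠i} x_j = 0.
In a symmetric equilibrium every fishing fleet chooses the same x, so Σ_{j≠i} x_j = 3x. The condition becomes 322 − 5x = 0, giving x = 322/5 = 64.4.

64.4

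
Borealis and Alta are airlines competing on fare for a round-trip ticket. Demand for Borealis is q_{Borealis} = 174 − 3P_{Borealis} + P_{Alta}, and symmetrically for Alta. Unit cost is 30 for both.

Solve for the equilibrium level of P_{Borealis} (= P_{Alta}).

52.8

Borealis's profit: π = (P_{Borealis} − 30)(174 − 3P_{Borealis} + P_{Alta}).
∂π/∂P_{Borealis} = 264 − 6P_{Borealis} + P_{Alta} = 0 ⇒ P_{Borealis} = 44 + (1/6)P_{Alta}.
Setting P_{Borealis} = P_{Alta} in the reaction function: P_{Borealis} = 44 + (1/6)P_{Borealis}, so P_{Borealis} = 44 / (5/6) = 52.8.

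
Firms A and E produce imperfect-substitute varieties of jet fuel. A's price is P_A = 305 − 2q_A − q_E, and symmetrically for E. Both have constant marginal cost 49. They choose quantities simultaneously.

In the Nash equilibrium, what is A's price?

Firm A's profit: π = q_A(305 − 2q_A − q_E) − 49q_A.
∂π/∂q_A = 256 − 4q_A − q_E = 0 ⇒ q_A = 64 − 0.25q_E.
Setting q_A = q_E in the reaction function: q_A = 64 − 0.25q_A, so q_A = 64 / 1.25 = 51.2.
P_A = 305 − 2·51.2 − 51.2 = 151.4.

151.4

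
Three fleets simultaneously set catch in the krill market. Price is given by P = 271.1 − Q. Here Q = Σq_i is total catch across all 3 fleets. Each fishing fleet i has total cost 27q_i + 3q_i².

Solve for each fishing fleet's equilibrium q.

A representative fishing fleet's profit is π_i = q_i(271.1 − Q) − 27q_i − 3q_i², with Q = q_i + Σ_{j≠i} q_j.
First-order condition: 244.1 − 8q_i − Σ_{j≠i} q_j = 0.
In a symmetric equilibrium every fishing fleet chooses the same q, so Σ_{j≠i} q_j = 2q. The condition becomes 244.1 − 10q = 0, giving q = 244.1/10 = 24.41.

24.41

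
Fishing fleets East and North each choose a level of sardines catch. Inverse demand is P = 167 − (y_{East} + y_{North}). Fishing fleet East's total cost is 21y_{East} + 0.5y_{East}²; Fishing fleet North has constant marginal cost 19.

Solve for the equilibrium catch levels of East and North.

28.8, 59.6

Fishing fleet East's profit: π = y_{East}(167 − (y_{East} + y_{North})) − 21y_{East} − 0.5y_{East}².
∂π/∂y_{East} = 146 − 3y_{East} − y_{North} = 0, so y_{East} = 146/3 − (1/3)y_{North}.
For North: ∂π/∂y_{North} = 148 − 2y_{North} − y_{East} = 0 ⇒ y_{North} = 74 − 0.5y_{East}.
Solving the two reaction functions simultaneously: (1 − (−1/3)(−0.5))y_{East} = 146/3 − (1/3)·74, so (5/6)y_{East} = 24 and y_{East} = 28.8.
Then y_{North} = 74 − 0.5·28.8 = 59.6.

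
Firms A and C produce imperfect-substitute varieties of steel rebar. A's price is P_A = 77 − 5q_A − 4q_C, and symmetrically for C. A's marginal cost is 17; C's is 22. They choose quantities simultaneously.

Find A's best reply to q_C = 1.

Firm A's profit: π = q_A(77 − 5q_A − 4q_C) − 17q_A.
∂π/∂q_A = 60 − 10q_A − 4q_C = 0 ⇒ q_A = 6 − 0.4q_C.
At q_C = 1: q_A = 6 − 0.4·1 = 5.6.

5.6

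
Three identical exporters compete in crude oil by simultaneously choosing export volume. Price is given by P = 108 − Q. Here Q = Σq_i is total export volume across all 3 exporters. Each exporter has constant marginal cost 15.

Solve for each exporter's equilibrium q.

23.25

A representative exporter's profit is π_i = q_i(108 − Q) − 15q_i, with Q = q_i + Σ_{j≠i} q_j.
First-order condition: 93 − 2q_i − Σ_{j≠i} q_j = 0.
In a symmetric equilibrium every exporter chooses the same q, so Σ_{j≠i} q_j = 2q. The condition becomes 93 − 4q = 0, giving q = 93/4 = 23.25.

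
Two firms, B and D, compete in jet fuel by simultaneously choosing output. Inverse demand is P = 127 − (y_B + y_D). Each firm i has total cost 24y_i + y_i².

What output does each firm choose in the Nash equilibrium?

Firm B's profit: π = y_B(127 − (y_B + y_D)) − 24y_B − y_B².
∂π/∂y_B = 103 − 4y_B − y_D = 0, so y_B = 25.75 − 0.25y_D.
Setting y_B = y_D in the reaction function: y_B = 25.75 − 0.25y_B, so y_B = 25.75 / 1.25 = 20.6.

20.6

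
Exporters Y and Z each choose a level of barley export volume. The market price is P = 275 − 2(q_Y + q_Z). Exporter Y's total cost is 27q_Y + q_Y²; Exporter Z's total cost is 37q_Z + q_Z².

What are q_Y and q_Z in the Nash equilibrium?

Exporter Y's profit: π = q_Y(275 − 2(q_Y + q_Z)) − 27q_Y − q_Y².
∂π/∂q_Y = 248 − 6q_Y − 2q_Z = 0, so q_Y = 124/3 − (1/3)q_Z.
By the same steps for Z: q_Z = 119/3 − (1/3)q_Y.
Plugging q_Z into Y's best response: q_Y = 124/3 − (1/3)(119/3 − (1/3)q_Y) ⇒ (8/9)q_Y = 253/9, so q_Y = 31.625.
Then q_Z = 119/3 − (1/3)·31.625 = 29.125.

31.625, 29.125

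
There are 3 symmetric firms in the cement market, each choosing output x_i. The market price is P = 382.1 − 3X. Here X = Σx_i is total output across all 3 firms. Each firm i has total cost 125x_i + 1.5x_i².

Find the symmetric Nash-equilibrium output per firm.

17.14

A representative firm's profit is π_i = x_i(382.1 − 3X) − 125x_i − 1.5x_i², with X = x_i + Σ_{j≠i} x_j.
First-order condition: 257.1 − 9x_i − 3Σ_{j≠i} x_j = 0.
Imposing symmetry (x_j = x for all j) turns Σ_{j≠i} x_j into 2x, so 257.1 = 15x and x = 17.14.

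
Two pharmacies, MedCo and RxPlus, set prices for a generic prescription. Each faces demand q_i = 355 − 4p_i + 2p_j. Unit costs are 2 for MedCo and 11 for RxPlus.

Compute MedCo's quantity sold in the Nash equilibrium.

238.8

MedCo's profit: π = (p_{MedCo} − 2)(355 − 4p_{MedCo} + 2p_{RxPlus}).
∂π/∂p_{MedCo} = 363 − 8p_{MedCo} + 2p_{RxPlus} = 0 ⇒ p_{MedCo} = 45.375 + 0.25p_{RxPlus}.
Similarly p_{RxPlus} = 49.875 + 0.25p_{MedCo}.
Plugging p_{RxPlus} into MedCo's best response: p_{MedCo} = 45.375 + 0.25(49.875 + 0.25p_{MedCo}) ⇒ 0.9375p_{MedCo} = 1851/32, so p_{MedCo} = 61.7.
Then p_{RxPlus} = 49.875 + 0.25·61.7 = 65.3.
q_{MedCo} = 355 − 4·61.7 + 2·65.3 = 238.8.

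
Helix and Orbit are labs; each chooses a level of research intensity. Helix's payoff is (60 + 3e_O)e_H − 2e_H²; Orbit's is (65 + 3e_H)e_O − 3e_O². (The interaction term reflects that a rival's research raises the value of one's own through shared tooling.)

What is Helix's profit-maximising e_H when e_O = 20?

30

Expanding Helix's payoff: 60e_H + 3e_Oe_H − 2e_H².
∂π/∂e_H = 60 + 3e_O − 4e_H = 0, so e_H = 15 + 0.75e_O.
At e_O = 20: e_H = 15 + 0.75·20 = 30.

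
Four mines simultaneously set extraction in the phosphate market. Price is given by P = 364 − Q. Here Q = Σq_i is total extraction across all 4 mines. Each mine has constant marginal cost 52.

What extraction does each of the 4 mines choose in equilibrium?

A representative mine's profit is π_i = q_i(364 − Q) − 52q_i, with Q = q_i + Σ_{j≠i} q_j.
First-order condition: 312 − 2q_i − Σ_{j≠i} q_j = 0.
Imposing symmetry (q_j = q for all j) turns Σ_{j≠i} q_j into 3q, so 312 = 5q and q = 62.4.

62.4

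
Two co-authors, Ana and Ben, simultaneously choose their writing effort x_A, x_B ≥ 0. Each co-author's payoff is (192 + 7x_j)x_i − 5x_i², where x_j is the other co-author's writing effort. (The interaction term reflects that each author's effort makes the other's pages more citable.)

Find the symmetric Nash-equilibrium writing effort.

Ana's payoff is (192 + 7x_B)x_A − 5x_A².
∂π/∂x_A = 192 + 7x_B − 10x_A = 0, so x_A = 19.2 + 0.7x_B.
By symmetry x_B = x_A; substituting into the reaction function, 0.3x_A = 19.2 and x_A = 64.

64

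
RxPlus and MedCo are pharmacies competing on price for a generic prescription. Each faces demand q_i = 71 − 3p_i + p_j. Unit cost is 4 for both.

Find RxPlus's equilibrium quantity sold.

37.8

RxPlus's profit: π = (p_{RxPlus} − 4)(71 − 3p_{RxPlus} + p_{MedCo}).
∂π/∂p_{RxPlus} = 83 − 6p_{RxPlus} + p_{MedCo} = 0 ⇒ p_{RxPlus} = 83/6 + (1/6)p_{MedCo}.
By symmetry p_{MedCo} = p_{RxPlus}; substituting into the reaction function, (5/6)p_{RxPlus} = 83/6 and p_{RxPlus} = 16.6.
q_{RxPlus} = 71 − 3·16.6 + 16.6 = 37.8.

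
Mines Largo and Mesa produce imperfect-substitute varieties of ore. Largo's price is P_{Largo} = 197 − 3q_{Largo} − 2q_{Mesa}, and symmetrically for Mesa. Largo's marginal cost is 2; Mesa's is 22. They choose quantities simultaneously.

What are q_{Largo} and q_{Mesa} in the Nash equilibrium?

Mine Largo's profit: π = q_{Largo}(197 − 3q_{Largo} − 2q_{Mesa}) − 2q_{Largo}.
∂π/∂q_{Largo} = 195 − 6q_{Largo} − 2q_{Mesa} = 0 ⇒ q_{Largo} = 32.5 − (1/3)q_{Mesa}.
Similarly q_{Mesa} = 175/6 − (1/3)q_{Largo}.
Substituting the second reaction function into the first: q_{Largo} = 32.5 − (1/3)(175/6 − (1/3)q_{Largo}), which gives (8/9)q_{Largo} = 205/9 ⇒ q_{Largo} = 25.625.
Then q_{Mesa} = 175/6 − (1/3)·25.625 = 20.625.

25.625, 20.625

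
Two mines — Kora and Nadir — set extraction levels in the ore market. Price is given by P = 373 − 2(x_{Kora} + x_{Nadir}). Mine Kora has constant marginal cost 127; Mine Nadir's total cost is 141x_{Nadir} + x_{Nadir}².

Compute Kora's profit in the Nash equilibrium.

Mine Kora's profit: π = x_{Kora}(373 − 2(x_{Kora} + x_{Nadir})) − 127x_{Kora}.
∂π/∂x_{Kora} = 246 − 4x_{Kora} − 2x_{Nadir} = 0, so x_{Kora} = 61.5 − 0.5x_{Nadir}.
For Nadir: ∂π/∂x_{Nadir} = 232 − 6x_{Nadir} − 2x_{Kora} = 0 ⇒ x_{Nadir} = 116/3 − (1/3)x_{Kora}.
Solving the two reaction functions simultaneously: (1 − (−0.5)(−1/3))x_{Kora} = 61.5 − 0.5·(116/3), so (5/6)x_{Kora} = 253/6 and x_{Kora} = 50.6.
Then x_{Nadir} = 116/3 − (1/3)·50.6 = 21.8.
Price P = 373 − 2·72.4 = 228.2.
Kora's profit: (228.2 − 127)·50.6 = 5120.72.

5120.72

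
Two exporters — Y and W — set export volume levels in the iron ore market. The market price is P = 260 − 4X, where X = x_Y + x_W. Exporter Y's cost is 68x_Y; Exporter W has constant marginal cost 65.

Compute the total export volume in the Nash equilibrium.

32.25

Exporter Y's profit: π = x_Y(260 − 4(x_Y + x_W)) − 68x_Y.
∂π/∂x_Y = 192 − 8x_Y − 4x_W = 0, so x_Y = 24 − 0.5x_W.
By the same steps for W: x_W = 24.375 − 0.5x_Y.
Solving the two reaction functions simultaneously: (1 − (−0.5)(−0.5))x_Y = 24 − 0.5·24.375, so 0.75x_Y = 11.8125 and x_Y = 15.75.
Then x_W = 24.375 − 0.5·15.75 = 16.5.
Total export volume: 15.75 + 16.5 = 32.25.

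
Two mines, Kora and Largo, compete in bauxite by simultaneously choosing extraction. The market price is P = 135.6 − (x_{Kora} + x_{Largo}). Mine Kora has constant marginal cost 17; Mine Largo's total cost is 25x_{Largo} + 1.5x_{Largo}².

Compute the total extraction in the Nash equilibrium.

65

Mine Kora's profit: π = x_{Kora}(135.6 − (x_{Kora} + x_{Largo})) − 17x_{Kora}.
∂π/∂x_{Kora} = 118.6 − 2x_{Kora} − x_{Largo} = 0, so x_{Kora} = 59.3 − 0.5x_{Largo}.
For Largo: ∂π/∂x_{Largo} = 110.6 − 5x_{Largo} − x_{Kora} = 0 ⇒ x_{Largo} = 22.12 − 0.2x_{Kora}.
Solving the two reaction functions simultaneously: (1 − (−0.5)(−0.2))x_{Kora} = 59.3 − 0.5·22.12, so 0.9x_{Kora} = 48.24 and x_{Kora} = 53.6.
Then x_{Largo} = 22.12 − 0.2·53.6 = 11.4.
Total extraction: 53.6 + 11.4 = 65.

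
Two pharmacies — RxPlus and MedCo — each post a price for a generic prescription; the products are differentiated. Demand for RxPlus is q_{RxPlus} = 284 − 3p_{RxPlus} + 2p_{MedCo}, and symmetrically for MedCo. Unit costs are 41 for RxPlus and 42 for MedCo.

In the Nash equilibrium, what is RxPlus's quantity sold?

RxPlus's profit: π = (p_{RxPlus} − 41)(284 − 3p_{RxPlus} + 2p_{MedCo}).
∂π/∂p_{RxPlus} = 407 − 6p_{RxPlus} + 2p_{MedCo} = 0 ⇒ p_{RxPlus} = 407/6 + (1/3)p_{MedCo}.
Similarly p_{MedCo} = 205/3 + (1/3)p_{RxPlus}.
Solving the two reaction functions simultaneously: (1 − (1/3)(1/3))p_{RxPlus} = 407/6 + (1/3)·(205/3), so (8/9)p_{RxPlus} = 1631/18 and p_{RxPlus} = 101.9375.
Then p_{MedCo} = 205/3 + (1/3)·101.9375 = 102.3125.
q_{RxPlus} = 284 − 3·101.9375 + 2·102.3125 = 182.8125.

182.8125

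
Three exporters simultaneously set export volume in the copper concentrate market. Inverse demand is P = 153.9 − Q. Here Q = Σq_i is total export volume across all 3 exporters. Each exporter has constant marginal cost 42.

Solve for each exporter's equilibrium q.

27.975

A representative exporter's profit is π_i = q_i(153.9 − Q) − 42q_i, with Q = q_i + Σ_{j≠i} q_j.
First-order condition: 111.9 − 2q_i − Σ_{j≠i} q_j = 0.
Imposing symmetry (q_j = q for all j) turns Σ_{j≠i} q_j into 2q, so 111.9 = 4q and q = 27.975.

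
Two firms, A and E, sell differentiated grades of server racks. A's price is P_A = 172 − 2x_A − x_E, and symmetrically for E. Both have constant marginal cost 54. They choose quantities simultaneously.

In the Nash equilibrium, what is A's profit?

1113.92

Firm A's profit: π = x_A(172 − 2x_A − x_E) − 54x_A.
∂π/∂x_A = 118 − 4x_A − x_E = 0 ⇒ x_A = 29.5 − 0.25x_E.
Setting x_A = x_E in the reaction function: x_A = 29.5 − 0.25x_A, so x_A = 29.5 / 1.25 = 23.6.
P_A = 172 − 2·23.6 − 23.6 = 101.2.
Profit = (101.2 − 54)·23.6 = 1113.92.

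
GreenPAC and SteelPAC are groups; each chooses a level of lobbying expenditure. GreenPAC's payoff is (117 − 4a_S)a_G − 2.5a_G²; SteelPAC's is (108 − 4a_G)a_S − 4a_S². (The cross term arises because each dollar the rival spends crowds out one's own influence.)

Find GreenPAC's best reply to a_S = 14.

12.2

Expanding GreenPAC's payoff: 117a_G − 4a_Sa_G − 2.5a_G².
∂π/∂a_G = 117 − 4a_S − 5a_G = 0, so a_G = 23.4 − 0.8a_S.
At a_S = 14: a_G = 23.4 − 0.8·14 = 12.2.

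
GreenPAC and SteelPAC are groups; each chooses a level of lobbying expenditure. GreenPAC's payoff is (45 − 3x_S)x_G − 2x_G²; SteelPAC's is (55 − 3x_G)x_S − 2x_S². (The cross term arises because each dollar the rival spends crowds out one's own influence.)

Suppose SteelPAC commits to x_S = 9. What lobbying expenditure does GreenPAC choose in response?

4.5

Expanding GreenPAC's payoff: 45x_G − 3x_Sx_G − 2x_G².
∂π/∂x_G = 45 − 3x_S − 4x_G = 0, so x_G = 11.25 − 0.75x_S.
At x_S = 9: x_G = 11.25 − 0.75·9 = 4.5.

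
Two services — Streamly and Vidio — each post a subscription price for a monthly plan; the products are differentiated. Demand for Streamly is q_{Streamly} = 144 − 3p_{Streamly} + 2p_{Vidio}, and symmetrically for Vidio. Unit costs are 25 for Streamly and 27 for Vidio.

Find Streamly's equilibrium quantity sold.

90.375

Streamly's profit: π = (p_{Streamly} − 25)(144 − 3p_{Streamly} + 2p_{Vidio}).
∂π/∂p_{Streamly} = 219 − 6p_{Streamly} + 2p_{Vidio} = 0 ⇒ p_{Streamly} = 36.5 + (1/3)p_{Vidio}.
Similarly p_{Vidio} = 37.5 + (1/3)p_{Streamly}.
Plugging p_{Vidio} into Streamly's best response: p_{Streamly} = 36.5 + (1/3)(37.5 + (1/3)p_{Streamly}) ⇒ (8/9)p_{Streamly} = 49, so p_{Streamly} = 55.125.
Then p_{Vidio} = 37.5 + (1/3)·55.125 = 55.875.
q_{Streamly} = 144 − 3·55.125 + 2·55.875 = 90.375.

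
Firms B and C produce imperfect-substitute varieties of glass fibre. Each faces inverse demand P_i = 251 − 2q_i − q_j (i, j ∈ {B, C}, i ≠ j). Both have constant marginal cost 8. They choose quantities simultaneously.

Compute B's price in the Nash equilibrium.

Firm B's profit: π = q_B(251 − 2q_B − q_C) − 8q_B.
∂π/∂q_B = 243 − 4q_B − q_C = 0 ⇒ q_B = 60.75 − 0.25q_C.
The game is symmetric, so in equilibrium q_C = q_B: the reaction function gives 1.25q_B = 60.75, hence q_B = 48.6.
P_B = 251 − 2·48.6 − 48.6 = 105.2.

105.2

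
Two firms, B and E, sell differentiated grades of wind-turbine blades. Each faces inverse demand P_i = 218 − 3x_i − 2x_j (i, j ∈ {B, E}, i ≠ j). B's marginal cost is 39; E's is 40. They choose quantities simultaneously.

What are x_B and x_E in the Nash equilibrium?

22.4375, 22.1875

Firm B's profit: π = x_B(218 − 3x_B − 2x_E) − 39x_B.
∂π/∂x_B = 179 − 6x_B − 2x_E = 0 ⇒ x_B = 179/6 − (1/3)x_E.
Similarly x_E = 89/3 − (1/3)x_B.
Plugging x_E into B's best response: x_B = 179/6 − (1/3)(89/3 − (1/3)x_B) ⇒ (8/9)x_B = 359/18, so x_B = 22.4375.
Then x_E = 89/3 − (1/3)·22.4375 = 22.1875.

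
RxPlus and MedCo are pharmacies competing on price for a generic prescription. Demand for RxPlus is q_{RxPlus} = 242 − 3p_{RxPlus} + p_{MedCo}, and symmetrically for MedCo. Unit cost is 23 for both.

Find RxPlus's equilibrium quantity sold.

117.6

RxPlus's profit: π = (p_{RxPlus} − 23)(242 − 3p_{RxPlus} + p_{MedCo}).
∂π/∂p_{RxPlus} = 311 − 6p_{RxPlus} + p_{MedCo} = 0 ⇒ p_{RxPlus} = 311/6 + (1/6)p_{MedCo}.
Setting p_{RxPlus} = p_{MedCo} in the reaction function: p_{RxPlus} = 311/6 + (1/6)p_{RxPlus}, so p_{RxPlus} = (311/6) / (5/6) = 62.2.
q_{RxPlus} = 242 − 3·62.2 + 62.2 = 117.6.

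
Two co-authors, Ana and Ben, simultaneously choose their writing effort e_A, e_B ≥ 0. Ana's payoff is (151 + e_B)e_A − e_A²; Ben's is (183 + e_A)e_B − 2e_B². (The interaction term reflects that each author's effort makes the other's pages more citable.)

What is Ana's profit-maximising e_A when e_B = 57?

104

Expanding Ana's payoff: 151e_A + e_Be_A − e_A².
∂π/∂e_A = 151 + e_B − 2e_A = 0, so e_A = 75.5 + 0.5e_B.
At e_B = 57: e_A = 75.5 + 0.5·57 = 104.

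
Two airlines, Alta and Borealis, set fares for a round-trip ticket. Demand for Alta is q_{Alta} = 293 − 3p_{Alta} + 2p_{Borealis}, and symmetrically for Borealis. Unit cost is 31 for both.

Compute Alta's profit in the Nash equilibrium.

Alta's profit: π = (p_{Alta} − 31)(293 − 3p_{Alta} + 2p_{Borealis}).
∂π/∂p_{Alta} = 386 − 6p_{Alta} + 2p_{Borealis} = 0 ⇒ p_{Alta} = 193/3 + (1/3)p_{Borealis}.
Setting p_{Alta} = p_{Borealis} in the reaction function: p_{Alta} = 193/3 + (1/3)p_{Alta}, so p_{Alta} = (193/3) / (2/3) = 96.5.
q_{Alta} = 293 − 3·96.5 + 2·96.5 = 196.5.
Profit = (96.5 − 31)·196.5 = 12870.75.

12870.75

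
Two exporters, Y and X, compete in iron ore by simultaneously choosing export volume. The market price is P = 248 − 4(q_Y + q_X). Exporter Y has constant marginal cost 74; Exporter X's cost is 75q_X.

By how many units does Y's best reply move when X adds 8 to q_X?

-4

Exporter Y's profit: π = q_Y(248 − 4(q_Y + q_X)) − 74q_Y.
∂π/∂q_Y = 174 − 8q_Y − 4q_X = 0, so q_Y = 21.75 − 0.5q_X.
The reaction-function slope is −0.5, so an 8-unit rise in q_X moves q_Y by −0.5 × 8 = −4. Y's best response falls — the actions are strategic substitutes.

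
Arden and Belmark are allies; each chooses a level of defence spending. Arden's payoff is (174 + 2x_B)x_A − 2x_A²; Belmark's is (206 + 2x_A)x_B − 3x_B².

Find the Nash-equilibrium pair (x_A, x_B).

Expanding Arden's payoff: 174x_A + 2x_Bx_A − 2x_A².
∂π/∂x_A = 174 + 2x_B − 4x_A = 0, so x_A = 43.5 + 0.5x_B.
Likewise for Belmark: x_B = 103/3 + (1/3)x_A.
Plugging x_B into Arden's best response: x_A = 43.5 + 0.5(103/3 + (1/3)x_A) ⇒ (5/6)x_A = 182/3, so x_A = 72.8.
Then x_B = 103/3 + (1/3)·72.8 = 58.6.

72.8, 58.6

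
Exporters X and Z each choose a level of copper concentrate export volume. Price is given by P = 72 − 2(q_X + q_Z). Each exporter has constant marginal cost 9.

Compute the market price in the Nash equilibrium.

Exporter X's profit: π = q_X(72 − 2(q_X + q_Z)) − 9q_X.
∂π/∂q_X = 63 − 4q_X − 2q_Z = 0, so q_X = 15.75 − 0.5q_Z.
By symmetry q_Z = q_X; substituting into the reaction function, 1.5q_X = 15.75 and q_X = 10.5.
Equilibrium price: P = 72 − 2·21 = 30.

30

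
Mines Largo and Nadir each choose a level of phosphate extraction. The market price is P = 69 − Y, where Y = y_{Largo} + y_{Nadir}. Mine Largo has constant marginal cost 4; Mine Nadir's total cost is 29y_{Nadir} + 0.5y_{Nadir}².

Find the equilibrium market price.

Mine Largo's profit: π = y_{Largo}(69 − (y_{Largo} + y_{Nadir})) − 4y_{Largo}.
∂π/∂y_{Largo} = 65 − 2y_{Largo} − y_{Nadir} = 0, so y_{Largo} = 32.5 − 0.5y_{Nadir}.
For Nadir: ∂π/∂y_{Nadir} = 40 − 3y_{Nadir} − y_{Largo} = 0 ⇒ y_{Nadir} = 40/3 − (1/3)y_{Largo}.
Substituting the second reaction function into the first: y_{Largo} = 32.5 − 0.5(40/3 − (1/3)y_{Largo}), which gives (5/6)y_{Largo} = 155/6 ⇒ y_{Largo} = 31.
Then y_{Nadir} = 40/3 − (1/3)·31 = 3.
Equilibrium price: P = 69 − 34 = 35.

35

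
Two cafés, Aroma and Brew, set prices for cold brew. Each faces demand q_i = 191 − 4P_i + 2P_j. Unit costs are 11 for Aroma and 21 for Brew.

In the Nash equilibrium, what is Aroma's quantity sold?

118

Aroma's profit: π = (P_{Aroma} − 11)(191 − 4P_{Aroma} + 2P_{Brew}).
∂π/∂P_{Aroma} = 235 − 8P_{Aroma} + 2P_{Brew} = 0 ⇒ P_{Aroma} = 29.375 + 0.25P_{Brew}.
Similarly P_{Brew} = 34.375 + 0.25P_{Aroma}.
Plugging P_{Brew} into Aroma's best response: P_{Aroma} = 29.375 + 0.25(34.375 + 0.25P_{Aroma}) ⇒ 0.9375P_{Aroma} = 1215/32, so P_{Aroma} = 40.5.
Then P_{Brew} = 34.375 + 0.25·40.5 = 44.5.
q_{Aroma} = 191 − 4·40.5 + 2·44.5 = 118.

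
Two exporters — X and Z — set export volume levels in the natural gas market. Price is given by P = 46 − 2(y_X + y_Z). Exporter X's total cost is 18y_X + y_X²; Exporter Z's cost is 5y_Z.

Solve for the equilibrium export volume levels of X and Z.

Exporter X's profit: π = y_X(46 − 2(y_X + y_Z)) − 18y_X − y_X².
∂π/∂y_X = 28 − 6y_X − 2y_Z = 0, so y_X = 14/3 − (1/3)y_Z.
For Z: ∂π/∂y_Z = 41 − 4y_Z − 2y_X = 0 ⇒ y_Z = 10.25 − 0.5y_X.
Substituting the second reaction function into the first: y_X = 14/3 − (1/3)(10.25 − 0.5y_X), which gives (5/6)y_X = 1.25 ⇒ y_X = 1.5.
Then y_Z = 10.25 − 0.5·1.5 = 9.5.

1.5, 9.5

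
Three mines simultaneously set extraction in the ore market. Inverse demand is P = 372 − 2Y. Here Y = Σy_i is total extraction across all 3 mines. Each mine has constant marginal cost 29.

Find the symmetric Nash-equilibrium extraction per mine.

42.875

A representative mine's profit is π_i = y_i(372 − 2Y) − 29y_i, with Y = y_i + Σ_{j≠i} y_j.
First-order condition: 343 − 4y_i − 2Σ_{j≠i} y_j = 0.
In a symmetric equilibrium every mine chooses the same y, so Σ_{j≠i} y_j = 2y. The condition becomes 343 − 8y = 0, giving y = 343/8 = 42.875.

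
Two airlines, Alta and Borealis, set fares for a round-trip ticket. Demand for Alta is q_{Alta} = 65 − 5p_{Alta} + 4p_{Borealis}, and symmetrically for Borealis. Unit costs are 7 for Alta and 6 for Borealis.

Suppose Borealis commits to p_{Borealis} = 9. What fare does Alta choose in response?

13.6

Alta's profit: π = (p_{Alta} − 7)(65 − 5p_{Alta} + 4p_{Borealis}).
∂π/∂p_{Alta} = 100 − 10p_{Alta} + 4p_{Borealis} = 0 ⇒ p_{Alta} = 10 + 0.4p_{Borealis}.
At p_{Borealis} = 9: p_{Alta} = 10 + 0.4·9 = 13.6.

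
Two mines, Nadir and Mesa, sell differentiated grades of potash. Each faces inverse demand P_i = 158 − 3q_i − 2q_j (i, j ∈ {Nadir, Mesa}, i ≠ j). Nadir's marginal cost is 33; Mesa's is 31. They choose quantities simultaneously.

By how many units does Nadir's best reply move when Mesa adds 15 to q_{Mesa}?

Mine Nadir's profit: π = q_{Nadir}(158 − 3q_{Nadir} − 2q_{Mesa}) − 33q_{Nadir}.
∂π/∂q_{Nadir} = 125 − 6q_{Nadir} − 2q_{Mesa} = 0 ⇒ q_{Nadir} = 125/6 − (1/3)q_{Mesa}.
The reaction-function slope is −1/3, so a 15-unit rise in q_{Mesa} moves q_{Nadir} by −1/3 × 15 = −5. Nadir's best response falls — the actions are strategic substitutes.

-5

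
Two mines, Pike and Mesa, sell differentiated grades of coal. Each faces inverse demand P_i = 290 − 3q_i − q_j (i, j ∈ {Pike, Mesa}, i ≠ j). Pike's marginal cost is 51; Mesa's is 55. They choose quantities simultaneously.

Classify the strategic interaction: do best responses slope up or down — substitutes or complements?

Mine Pike's profit: π = q_{Pike}(290 − 3q_{Pike} − q_{Mesa}) − 51q_{Pike}.
∂π/∂q_{Pike} = 239 − 6q_{Pike} − q_{Mesa} = 0 ⇒ q_{Pike} = 239/6 − (1/6)q_{Mesa}.
The best-response slope dq_{Pike}/dq_{Mesa} = −1/6 < 0: the reaction function is downward-sloping, so the choices are strategic substitutes.

strategic substitutes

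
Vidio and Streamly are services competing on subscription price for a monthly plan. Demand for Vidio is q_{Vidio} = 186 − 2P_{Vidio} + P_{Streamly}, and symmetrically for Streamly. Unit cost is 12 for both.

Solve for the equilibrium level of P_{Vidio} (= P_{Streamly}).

Vidio's profit: π = (P_{Vidio} − 12)(186 − 2P_{Vidio} + P_{Streamly}).
∂π/∂P_{Vidio} = 210 − 4P_{Vidio} + P_{Streamly} = 0 ⇒ P_{Vidio} = 52.5 + 0.25P_{Streamly}.
By symmetry P_{Streamly} = P_{Vidio}; substituting into the reaction function, 0.75P_{Vidio} = 52.5 and P_{Vidio} = 70.

70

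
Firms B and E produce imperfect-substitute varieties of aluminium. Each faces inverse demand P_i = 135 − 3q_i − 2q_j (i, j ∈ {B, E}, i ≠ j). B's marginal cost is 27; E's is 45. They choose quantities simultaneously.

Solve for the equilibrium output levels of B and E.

14.625, 10.125

Firm B's profit: π = q_B(135 − 3q_B − 2q_E) − 27q_B.
∂π/∂q_B = 108 − 6q_B − 2q_E = 0 ⇒ q_B = 18 − (1/3)q_E.
Similarly q_E = 15 − (1/3)q_B.
Solving the two reaction functions simultaneously: (1 − (−1/3)(−1/3))q_B = 18 − (1/3)·15, so (8/9)q_B = 13 and q_B = 14.625.
Then q_E = 15 − (1/3)·14.625 = 10.125.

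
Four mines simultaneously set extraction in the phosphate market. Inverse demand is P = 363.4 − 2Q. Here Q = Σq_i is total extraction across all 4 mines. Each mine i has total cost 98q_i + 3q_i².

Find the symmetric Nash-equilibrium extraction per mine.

A representative mine's profit is π_i = q_i(363.4 − 2Q) − 98q_i − 3q_i², with Q = q_i + Σ_{j≠i} q_j.
First-order condition: 265.4 − 10q_i − 2Σ_{j≠i} q_j = 0.
With identical mines, set every q_j = q: then 265.4 − 10q − 6q = 0, i.e. q = 265.4/16 = 16.5875.

16.5875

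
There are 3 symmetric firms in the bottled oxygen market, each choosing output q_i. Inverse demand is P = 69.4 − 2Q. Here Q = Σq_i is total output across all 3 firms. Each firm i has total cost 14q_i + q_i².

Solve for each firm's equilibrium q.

5.54

A representative firm's profit is π_i = q_i(69.4 − 2Q) − 14q_i − q_i², with Q = q_i + Σ_{j≠i} q_j.
First-order condition: 55.4 − 6q_i − 2Σ_{j≠i} q_j = 0.
With identical firms, set every q_j = q: then 55.4 − 6q − 4q = 0, i.e. q = 55.4/10 = 5.54.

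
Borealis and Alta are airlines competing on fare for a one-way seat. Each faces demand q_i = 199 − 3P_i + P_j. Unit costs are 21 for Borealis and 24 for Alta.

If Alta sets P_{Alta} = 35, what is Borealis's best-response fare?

49.5

Borealis's profit: π = (P_{Borealis} − 21)(199 − 3P_{Borealis} + P_{Alta}).
∂π/∂P_{Borealis} = 262 − 6P_{Borealis} + P_{Alta} = 0 ⇒ P_{Borealis} = 131/3 + (1/6)P_{Alta}.
At P_{Alta} = 35: P_{Borealis} = 131/3 + (1/6)·35 = 49.5.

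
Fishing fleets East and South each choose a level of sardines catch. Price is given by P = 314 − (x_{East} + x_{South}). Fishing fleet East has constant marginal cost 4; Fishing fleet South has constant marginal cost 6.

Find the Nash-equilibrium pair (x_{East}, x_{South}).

Fishing fleet East's profit: π = x_{East}(314 − (x_{East} + x_{South})) − 4x_{East}.
∂π/∂x_{East} = 310 − 2x_{East} − x_{South} = 0, so x_{East} = 155 − 0.5x_{South}.
By the same steps for South: x_{South} = 154 − 0.5x_{East}.
Substituting the second reaction function into the first: x_{East} = 155 − 0.5(154 − 0.5x_{East}), which gives 0.75x_{East} = 78 ⇒ x_{East} = 104.
Then x_{South} = 154 − 0.5·104 = 102.

104, 102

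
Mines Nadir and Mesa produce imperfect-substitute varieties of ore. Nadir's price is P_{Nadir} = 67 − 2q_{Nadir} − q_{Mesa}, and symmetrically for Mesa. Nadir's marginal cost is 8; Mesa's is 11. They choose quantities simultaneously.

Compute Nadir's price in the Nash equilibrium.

32

Mine Nadir's profit: π = q_{Nadir}(67 − 2q_{Nadir} − q_{Mesa}) − 8q_{Nadir}.
∂π/∂q_{Nadir} = 59 − 4q_{Nadir} − q_{Mesa} = 0 ⇒ q_{Nadir} = 14.75 − 0.25q_{Mesa}.
Similarly q_{Mesa} = 14 − 0.25q_{Nadir}.
Solving the two reaction functions simultaneously: (1 − (−0.25)(−0.25))q_{Nadir} = 14.75 − 0.25·14, so 0.9375q_{Nadir} = 11.25 and q_{Nadir} = 12.
Then q_{Mesa} = 14 − 0.25·12 = 11.
P_{Nadir} = 67 − 2·12 − 11 = 32.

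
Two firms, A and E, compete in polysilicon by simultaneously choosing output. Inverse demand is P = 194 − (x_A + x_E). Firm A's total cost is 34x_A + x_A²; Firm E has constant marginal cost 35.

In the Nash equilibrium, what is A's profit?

1058

Firm A's profit: π = x_A(194 − (x_A + x_E)) − 34x_A − x_A².
∂π/∂x_A = 160 − 4x_A − x_E = 0, so x_A = 40 − 0.25x_E.
For E: ∂π/∂x_E = 159 − 2x_E − x_A = 0 ⇒ x_E = 79.5 − 0.5x_A.
Plugging x_E into A's best response: x_A = 40 − 0.25(79.5 − 0.5x_A) ⇒ 0.875x_A = 20.125, so x_A = 23.
Then x_E = 79.5 − 0.5·23 = 68.
Price P = 194 − 91 = 103.
A's profit: (103 − 34)·23 − (23)² = 1058.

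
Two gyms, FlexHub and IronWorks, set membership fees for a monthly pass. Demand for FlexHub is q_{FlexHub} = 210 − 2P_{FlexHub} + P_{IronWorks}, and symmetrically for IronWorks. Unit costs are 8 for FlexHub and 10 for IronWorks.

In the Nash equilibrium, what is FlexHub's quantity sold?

FlexHub's profit: π = (P_{FlexHub} − 8)(210 − 2P_{FlexHub} + P_{IronWorks}).
∂π/∂P_{FlexHub} = 226 − 4P_{FlexHub} + P_{IronWorks} = 0 ⇒ P_{FlexHub} = 56.5 + 0.25P_{IronWorks}.
Similarly P_{IronWorks} = 57.5 + 0.25P_{FlexHub}.
Plugging P_{IronWorks} into FlexHub's best response: P_{FlexHub} = 56.5 + 0.25(57.5 + 0.25P_{FlexHub}) ⇒ 0.9375P_{FlexHub} = 70.875, so P_{FlexHub} = 75.6.
Then P_{IronWorks} = 57.5 + 0.25·75.6 = 76.4.
q_{FlexHub} = 210 − 2·75.6 + 76.4 = 135.2.

135.2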